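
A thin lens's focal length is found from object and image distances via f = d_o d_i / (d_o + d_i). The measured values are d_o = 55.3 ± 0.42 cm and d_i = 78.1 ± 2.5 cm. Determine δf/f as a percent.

∂f/∂d_o = (d_i/(d_o+d_i))² = 0.343;  ∂f/∂d_i = (d_o/(d_o+d_i))² = 0.172
δf = √((∂f/∂d_o · δd_o)² + (∂f/∂d_i · δd_i)²) = √(0.0207 + 0.185) = 0.453 cm
f = 32.4 cm, so δf/f = 0.453/32.4 = 0.0140.

1.40%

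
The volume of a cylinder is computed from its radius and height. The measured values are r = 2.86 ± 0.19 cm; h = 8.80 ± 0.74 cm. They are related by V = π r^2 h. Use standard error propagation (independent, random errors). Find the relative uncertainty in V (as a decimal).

0.157

V is a product of powers, so relative uncertainties combine in quadrature:
  (2·δr/r)² = (2×0.0664)² = 0.0177;  (1·δh/h)² = (1×0.0841)² = 0.00707
δV/V = √(0.0247) = 0.157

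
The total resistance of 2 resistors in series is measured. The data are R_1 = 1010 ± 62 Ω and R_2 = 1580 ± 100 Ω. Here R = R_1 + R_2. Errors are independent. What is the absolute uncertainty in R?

Sums and differences: (δR)² = Σ (cᵢ δxᵢ)².
  (δR_1)² = 3840;  (δR_2)² = 10000
δR = √(13800) = 118 Ω

118 Ω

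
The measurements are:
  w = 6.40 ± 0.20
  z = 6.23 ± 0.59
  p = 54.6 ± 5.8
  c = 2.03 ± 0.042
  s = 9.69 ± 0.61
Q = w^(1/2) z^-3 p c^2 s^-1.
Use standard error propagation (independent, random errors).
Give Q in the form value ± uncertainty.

0.243 ± 0.0760

Relative error in a monomial: (δQ/Q)² = Σ (nᵢ · δxᵢ/xᵢ)².
  (½·δw/w)² = (0.5×0.0312)² = 0.000244;  (-3·δz/z)² = (-3×0.0947)² = 0.0807;  (1·δp/p)² = (1×0.106)² = 0.0113;  (2·δc/c)² = (2×0.0207)² = 0.00171;  (-1·δs/s)² = (-1×0.0630)² = 0.00396
δQ/Q = √(0.0979) = 0.313
Q = 0.243, so δQ = 0.313 × 0.243 = 0.0760.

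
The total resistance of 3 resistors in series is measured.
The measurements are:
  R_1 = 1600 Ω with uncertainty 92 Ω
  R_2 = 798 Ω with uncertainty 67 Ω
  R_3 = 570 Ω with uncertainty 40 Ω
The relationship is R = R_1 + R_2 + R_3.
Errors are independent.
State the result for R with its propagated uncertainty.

2970 ± 121 Ω

For a sum/difference, combine absolute errors in quadrature:
  (δR_1)² = 8460;  (δR_2)² = 4490;  (δR_3)² = 1600
δR = √(14600) = 121 Ω
R = 2970 Ω.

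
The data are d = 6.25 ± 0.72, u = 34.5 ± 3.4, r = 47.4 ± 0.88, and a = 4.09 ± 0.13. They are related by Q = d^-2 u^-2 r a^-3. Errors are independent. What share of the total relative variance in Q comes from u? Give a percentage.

(δQ/Q)² = (-2·δd/d)² + (-2·δu/u)² + (1·δr/r)² + (-3·δa/a)²
  d term: (-2×0.115)² = 0.0531
  u term: (-2×0.0986)² = 0.0388
  r term: (1×0.0186)² = 0.000345
  a term: (-3×0.0318)² = 0.00909
Total = 0.101. Share from u = 0.0388/0.101 = 0.383.

38.3%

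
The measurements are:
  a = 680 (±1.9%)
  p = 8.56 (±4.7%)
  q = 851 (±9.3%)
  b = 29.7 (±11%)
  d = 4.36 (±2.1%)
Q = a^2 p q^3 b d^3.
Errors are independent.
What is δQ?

1.88e+18

Relative error in a monomial: (δQ/Q)² = Σ (nᵢ · δxᵢ/xᵢ)².
  (2·δa/a)² = (2×0.0190)² = 0.00144;  (1·δp/p)² = (1×0.0470)² = 0.00221;  (3·δq/q)² = (3×0.0930)² = 0.0778;  (1·δb/b)² = (1×0.110)² = 0.0121;  (3·δd/d)² = (3×0.0210)² = 0.00397
δQ/Q = √(0.0976) = 0.312
Q = 6e+18, so δQ = 0.312 × 6e+18 = 1.88e+18.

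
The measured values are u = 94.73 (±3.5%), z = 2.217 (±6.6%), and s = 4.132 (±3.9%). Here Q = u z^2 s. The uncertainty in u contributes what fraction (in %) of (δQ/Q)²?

6.07%

(δQ/Q)² = (1·δu/u)² + (2·δz/z)² + (1·δs/s)²
  u term: (1×0.0350)² = 0.00123
  z term: (2×0.0660)² = 0.0174
  s term: (1×0.0390)² = 0.00152
Total = 0.0202. Share from u = 0.00123/0.0202 = 0.0607.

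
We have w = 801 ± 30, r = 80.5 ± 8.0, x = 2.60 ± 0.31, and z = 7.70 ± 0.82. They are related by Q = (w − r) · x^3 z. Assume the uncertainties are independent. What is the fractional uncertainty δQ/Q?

0.376

Let u = w − r = 720. δu = √(δw² + δr²) = √(900 + 64.0) = 31.0, so δu/u = 0.0431.
Q is then a monomial in u, x, z:
δQ/Q = √((δu/u)² + (3·δx/x)² + (1·δz/z)²) = √(0.00186 + 0.128 + 0.0113) = 0.376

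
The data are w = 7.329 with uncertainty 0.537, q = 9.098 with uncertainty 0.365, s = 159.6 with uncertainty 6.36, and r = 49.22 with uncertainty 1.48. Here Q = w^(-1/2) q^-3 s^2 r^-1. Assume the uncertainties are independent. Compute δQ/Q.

Q is a product of powers, so relative uncertainties combine in quadrature:
  (−½·δw/w)² = (-0.5×0.0733)² = 0.00134;  (-3·δq/q)² = (-3×0.0401)² = 0.0145;  (2·δs/s)² = (2×0.0398)² = 0.00635;  (-1·δr/r)² = (-1×0.0301)² = 0.000904
δQ/Q = √(0.0231) = 0.152

0.152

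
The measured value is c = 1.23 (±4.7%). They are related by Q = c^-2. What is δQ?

0.0621

Q ∝ c^-2, so δQ/Q = |-2| · δc/c = 2 × 0.0470 = 0.0940.
Q = 0.661, so δQ = 0.0940 × 0.661 = 0.0621.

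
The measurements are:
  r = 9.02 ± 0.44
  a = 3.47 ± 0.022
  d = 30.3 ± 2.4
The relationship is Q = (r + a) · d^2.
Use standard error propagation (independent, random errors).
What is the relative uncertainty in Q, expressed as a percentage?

16.2%

Let u = r + a = 12.5. δu = √(δr² + δa²) = √(0.194 + 0.000484) = 0.441, so δu/u = 0.0353.
Q is then a monomial in u, d:
δQ/Q = √((δu/u)² + (2·δd/d)²) = √(0.00124 + 0.0251) = 0.162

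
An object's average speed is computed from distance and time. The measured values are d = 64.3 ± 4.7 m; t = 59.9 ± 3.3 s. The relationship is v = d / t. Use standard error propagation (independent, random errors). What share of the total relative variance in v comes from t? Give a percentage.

36.2%

(δv/v)² = (1·δd/d)² + (-1·δt/t)²
  d term: (1×0.0731)² = 0.00534
  t term: (-1×0.0551)² = 0.00304
Total = 0.00838. Share from t = 0.00304/0.00838 = 0.362.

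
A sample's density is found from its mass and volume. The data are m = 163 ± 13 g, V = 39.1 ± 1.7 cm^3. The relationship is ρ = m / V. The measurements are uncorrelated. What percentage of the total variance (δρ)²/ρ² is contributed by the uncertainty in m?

77.1%

(δρ/ρ)² = (1·δm/m)² + (-1·δV/V)²
  m term: (1×0.0798)² = 0.00636
  V term: (-1×0.0435)² = 0.00189
Total = 0.00825. Share from m = 0.00636/0.00825 = 0.771.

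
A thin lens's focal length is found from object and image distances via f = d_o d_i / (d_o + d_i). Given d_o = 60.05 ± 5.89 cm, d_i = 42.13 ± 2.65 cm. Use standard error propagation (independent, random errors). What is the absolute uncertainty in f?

1.36 cm

∂f/∂d_o = (d_i/(d_o+d_i))² = 0.170;  ∂f/∂d_i = (d_o/(d_o+d_i))² = 0.345
δf = √((∂f/∂d_o · δd_o)² + (∂f/∂d_i · δd_i)²) = √(1.00 + 0.838) = 1.36 cm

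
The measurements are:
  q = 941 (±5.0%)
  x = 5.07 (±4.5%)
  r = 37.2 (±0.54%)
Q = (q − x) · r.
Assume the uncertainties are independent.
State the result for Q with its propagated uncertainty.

Let u = q − x = 936. δu = √(δq² + δx²) = √(2210 + 0.0521) = 47.1, so δu/u = 0.0503.
Q is then a monomial in u, r:
δQ/Q = √((δu/u)² + (1·δr/r)²) = √(0.00253 + 2.92e-05) = 0.0506
Q = 34800, so δQ = 0.0506 × 34800 = 1760.

34800 ± 1760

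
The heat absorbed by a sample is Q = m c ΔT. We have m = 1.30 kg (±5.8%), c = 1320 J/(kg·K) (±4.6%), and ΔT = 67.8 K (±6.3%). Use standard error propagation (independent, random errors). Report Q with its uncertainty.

(1.16 ± 0.113) × 10^5 J

Products/powers → add relative errors in quadrature, weighted by exponent:
  (1·δm/m)² = (1×0.0580)² = 0.00336;  (1·δc/c)² = (1×0.0460)² = 0.00212;  (1·δΔT/ΔT)² = (1×0.0630)² = 0.00397
δQ/Q = √(0.00945) = 0.0972
Q = 1.16e+05 J, so δQ = 0.0972 × 1.16e+05 = 11300 J.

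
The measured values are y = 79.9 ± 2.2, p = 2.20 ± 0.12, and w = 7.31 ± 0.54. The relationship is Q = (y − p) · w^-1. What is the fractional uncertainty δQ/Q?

0.0791

Let u = y − p = 77.7. δu = √(δy² + δp²) = √(4.84 + 0.0144) = 2.20, so δu/u = 0.0284.
Q is then a monomial in u, w:
δQ/Q = √((δu/u)² + (-1·δw/w)²) = √(0.000804 + 0.00546) = 0.0791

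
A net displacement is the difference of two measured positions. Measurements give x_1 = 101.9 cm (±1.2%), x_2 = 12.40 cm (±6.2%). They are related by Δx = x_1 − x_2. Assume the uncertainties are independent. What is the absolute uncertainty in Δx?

1.44 cm

Sums and differences: (δΔx)² = Σ (cᵢ δxᵢ)².
  (δx_1)² = 1.50;  (δx_2)² = 0.591
δΔx = √(2.09) = 1.44 cm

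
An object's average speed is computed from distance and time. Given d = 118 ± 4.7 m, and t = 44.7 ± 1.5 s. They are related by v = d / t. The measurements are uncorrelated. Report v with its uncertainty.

Relative error in a monomial: (δv/v)² = Σ (nᵢ · δxᵢ/xᵢ)².
  (1·δd/d)² = (1×0.0398)² = 0.00159;  (-1·δt/t)² = (-1×0.0336)² = 0.00113
δv/v = √(0.00271) = 0.0521
v = 2.64 m/s, so δv = 0.0521 × 2.64 = 0.137 m/s.

2.64 ± 0.137 m/s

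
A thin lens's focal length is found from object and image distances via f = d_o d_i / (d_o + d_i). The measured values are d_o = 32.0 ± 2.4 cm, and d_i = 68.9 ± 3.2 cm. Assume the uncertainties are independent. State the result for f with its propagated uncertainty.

∂f/∂d_o = (d_i/(d_o+d_i))² = 0.466;  ∂f/∂d_i = (d_o/(d_o+d_i))² = 0.101
δf = √((∂f/∂d_o · δd_o)² + (∂f/∂d_i · δd_i)²) = √(1.25 + 0.104) = 1.16 cm
f = 21.9 cm.

21.9 ± 1.16 cm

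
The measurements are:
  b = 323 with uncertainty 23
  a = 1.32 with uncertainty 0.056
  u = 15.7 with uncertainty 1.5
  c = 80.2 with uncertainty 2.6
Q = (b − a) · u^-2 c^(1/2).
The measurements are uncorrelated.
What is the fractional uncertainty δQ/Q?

Let w = b − a = 322. δw = √(δb² + δa²) = √(529 + 0.00314) = 23.0, so δw/w = 0.0715.
Q is then a monomial in w, u, c:
δQ/Q = √((δw/w)² + (-2·δu/u)² + (½·δc/c)²) = √(0.00511 + 0.0365 + 0.000263) = 0.205

0.205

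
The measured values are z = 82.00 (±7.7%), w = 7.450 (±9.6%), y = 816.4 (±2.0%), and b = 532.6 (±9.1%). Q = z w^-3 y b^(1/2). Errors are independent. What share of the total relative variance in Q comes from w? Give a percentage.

(δQ/Q)² = (1·δz/z)² + (-3·δw/w)² + (1·δy/y)² + (½·δb/b)²
  z term: (1×0.0770)² = 0.00593
  w term: (-3×0.0960)² = 0.0829
  y term: (1×0.0200)² = 0.000400
  b term: (0.5×0.0910)² = 0.00207
Total = 0.0913. Share from w = 0.0829/0.0913 = 0.908.

90.8%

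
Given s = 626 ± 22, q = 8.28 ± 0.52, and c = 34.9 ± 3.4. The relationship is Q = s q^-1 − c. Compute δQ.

Let p = s·q^-1 = 75.6. δp/p = √((1·δs/s)² + (-1·δq/q)²) = √(0.00124 + 0.00394) = 0.0720, so δp = 5.44.
Q = p − c: δQ = √(δp² + δc²) = √(29.6 + 11.6) = 6.42

6.42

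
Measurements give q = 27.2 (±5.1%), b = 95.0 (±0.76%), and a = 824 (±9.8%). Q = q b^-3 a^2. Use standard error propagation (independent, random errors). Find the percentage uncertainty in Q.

Each factor contributes (exponent × relative error)² to (δQ/Q)²:
  (1·δq/q)² = (1×0.0510)² = 0.00260;  (-3·δb/b)² = (-3×0.00760)² = 0.000520;  (2·δa/a)² = (2×0.0980)² = 0.0384
δQ/Q = √(0.0415) = 0.204

20.4%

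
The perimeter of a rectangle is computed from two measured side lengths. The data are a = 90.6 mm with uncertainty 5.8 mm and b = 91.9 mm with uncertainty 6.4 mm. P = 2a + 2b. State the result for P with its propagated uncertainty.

365 ± 17.3 mm

Absolute uncertainties add in quadrature for a linear combination:
  (2·δa)² = 135;  (2·δb)² = 164
δP = √(298) = 17.3 mm
P = 365 mm.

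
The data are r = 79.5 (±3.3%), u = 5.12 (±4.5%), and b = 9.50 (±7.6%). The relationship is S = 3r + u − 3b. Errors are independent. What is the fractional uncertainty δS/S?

0.0380

Each term contributes (cᵢ δxᵢ)² to (δS)²:
  (3·δr)² = 61.9;  (δu)² = 0.0531;  (3·δb)² = 4.69
δS = √(66.7) = 8.17
S = 215, so δS/S = 8.17/215 = 0.0380.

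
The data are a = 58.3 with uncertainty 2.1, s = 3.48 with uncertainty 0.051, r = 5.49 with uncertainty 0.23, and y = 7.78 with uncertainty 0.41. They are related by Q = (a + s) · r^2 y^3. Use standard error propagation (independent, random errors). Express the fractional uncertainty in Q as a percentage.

Let u = a + s = 61.8. δu = √(δa² + δs²) = √(4.41 + 0.00260) = 2.10, so δu/u = 0.0340.
Q is then a monomial in u, r, y:
δQ/Q = √((δu/u)² + (2·δr/r)² + (3·δy/y)²) = √(0.00116 + 0.00702 + 0.0250) = 0.182

18.2%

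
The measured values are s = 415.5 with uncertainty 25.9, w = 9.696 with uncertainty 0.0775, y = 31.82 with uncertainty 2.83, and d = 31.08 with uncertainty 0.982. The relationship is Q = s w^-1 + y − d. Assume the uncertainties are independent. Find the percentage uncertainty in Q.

Let p = s·w^-1 = 42.85. δp/p = √((1·δs/s)² + (-1·δw/w)²) = √(0.00389 + 6.39e-05) = 0.0628, so δp = 2.69.
Q = p + y − d: δQ = √(δp² + δy² + δd²) = √(7.25 + 8.01 + 0.964) = 4.03
Q = 43.59, so δQ/Q = 4.03/43.59 = 0.0924.

9.24%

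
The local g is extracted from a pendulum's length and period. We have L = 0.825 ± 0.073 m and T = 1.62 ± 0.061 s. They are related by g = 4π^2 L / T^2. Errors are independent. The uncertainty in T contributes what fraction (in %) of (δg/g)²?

42.0%

(δg/g)² = (1·δL/L)² + (-2·δT/T)²
  L term: (1×0.0885)² = 0.00783
  T term: (-2×0.0377)² = 0.00567
Total = 0.0135. Share from T = 0.00567/0.0135 = 0.420.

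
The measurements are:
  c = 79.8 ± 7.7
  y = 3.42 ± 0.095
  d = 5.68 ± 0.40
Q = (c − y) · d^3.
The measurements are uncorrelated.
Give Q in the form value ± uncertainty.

14000 ± 3280

Let u = c − y = 76.4. δu = √(δc² + δy²) = √(59.3 + 0.00903) = 7.70, so δu/u = 0.101.
Q is then a monomial in u, d:
δQ/Q = √((δu/u)² + (3·δd/d)²) = √(0.0102 + 0.0446) = 0.234
Q = 14000, so δQ = 0.234 × 14000 = 3280.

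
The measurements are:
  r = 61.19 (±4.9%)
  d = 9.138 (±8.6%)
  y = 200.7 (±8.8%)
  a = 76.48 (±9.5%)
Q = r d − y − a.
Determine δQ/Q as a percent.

20.8%

Let p = r·d = 559.2. δp/p = √((1·δr/r)² + (1·δd/d)²) = √(0.00240 + 0.00740) = 0.0990, so δp = 55.3.
Q = p − y − a: δQ = √(δp² + δy² + δa²) = √(3060 + 312 + 52.8) = 58.5
Q = 282.0, so δQ/Q = 58.5/282.0 = 0.208.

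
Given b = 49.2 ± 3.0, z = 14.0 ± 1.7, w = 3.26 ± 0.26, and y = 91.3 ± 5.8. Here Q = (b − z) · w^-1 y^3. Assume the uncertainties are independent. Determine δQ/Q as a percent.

Let u = b − z = 35.2. δu = √(δb² + δz²) = √(9.00 + 2.89) = 3.45, so δu/u = 0.0980.
Q is then a monomial in u, w, y:
δQ/Q = √((δu/u)² + (-1·δw/w)² + (3·δy/y)²) = √(0.00960 + 0.00636 + 0.0363) = 0.229

22.9%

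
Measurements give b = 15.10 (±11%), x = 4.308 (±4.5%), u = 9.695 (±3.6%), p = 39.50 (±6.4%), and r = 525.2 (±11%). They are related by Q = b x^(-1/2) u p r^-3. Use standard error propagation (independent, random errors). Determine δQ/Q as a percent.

35.6%

Relative error in a monomial: (δQ/Q)² = Σ (nᵢ · δxᵢ/xᵢ)².
  (1·δb/b)² = (1×0.110)² = 0.0121;  (−½·δx/x)² = (-0.5×0.0450)² = 0.000506;  (1·δu/u)² = (1×0.0360)² = 0.00130;  (1·δp/p)² = (1×0.0640)² = 0.00410;  (-3·δr/r)² = (-3×0.110)² = 0.109
δQ/Q = √(0.127) = 0.356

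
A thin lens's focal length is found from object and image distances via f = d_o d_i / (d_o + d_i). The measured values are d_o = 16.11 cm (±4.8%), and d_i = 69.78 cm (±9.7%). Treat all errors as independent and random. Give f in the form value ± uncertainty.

13.09 ± 0.563 cm

∂f/∂d_o = (d_i/(d_o+d_i))² = 0.660;  ∂f/∂d_i = (d_o/(d_o+d_i))² = 0.0352
δf = √((∂f/∂d_o · δd_o)² + (∂f/∂d_i · δd_i)²) = √(0.261 + 0.0567) = 0.563 cm
f = 13.09 cm.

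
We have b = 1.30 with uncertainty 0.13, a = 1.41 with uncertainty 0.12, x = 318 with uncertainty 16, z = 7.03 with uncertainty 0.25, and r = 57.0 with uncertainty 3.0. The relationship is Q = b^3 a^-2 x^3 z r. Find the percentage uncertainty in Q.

38.2%

Since Q is a product/quotient, work with relative uncertainties:
  (3·δb/b)² = (3×0.100)² = 0.0900;  (-2·δa/a)² = (-2×0.0851)² = 0.0290;  (3·δx/x)² = (3×0.0503)² = 0.0228;  (1·δz/z)² = (1×0.0356)² = 0.00126;  (1·δr/r)² = (1×0.0526)² = 0.00277
δQ/Q = √(0.146) = 0.382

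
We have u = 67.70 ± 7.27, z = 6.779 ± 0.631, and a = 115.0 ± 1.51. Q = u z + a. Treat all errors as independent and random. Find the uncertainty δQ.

Let p = u·z = 458.9. δp/p = √((1·δu/u)² + (1·δz/z)²) = √(0.0115 + 0.00866) = 0.142, so δp = 65.2.
Q = p + a: δQ = √(δp² + δa²) = √(4250 + 2.28) = 65.2

65.2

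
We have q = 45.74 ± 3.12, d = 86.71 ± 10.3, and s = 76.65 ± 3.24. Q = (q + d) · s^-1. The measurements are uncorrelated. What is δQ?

Let u = q + d = 132.4. δu = √(δq² + δd²) = √(9.73 + 106) = 10.8, so δu/u = 0.0813.
Q is then a monomial in u, s:
δQ/Q = √((δu/u)² + (-1·δs/s)²) = √(0.00660 + 0.00179) = 0.0916
Q = 1.728, so δQ = 0.0916 × 1.728 = 0.158.

0.158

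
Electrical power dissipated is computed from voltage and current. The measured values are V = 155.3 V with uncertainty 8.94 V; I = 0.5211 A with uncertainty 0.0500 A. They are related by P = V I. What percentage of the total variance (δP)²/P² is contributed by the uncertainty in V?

(δP/P)² = (1·δV/V)² + (1·δI/I)²
  V term: (1×0.0576)² = 0.00331
  I term: (1×0.0960)² = 0.00921
Total = 0.0125. Share from V = 0.00331/0.0125 = 0.265.

26.5%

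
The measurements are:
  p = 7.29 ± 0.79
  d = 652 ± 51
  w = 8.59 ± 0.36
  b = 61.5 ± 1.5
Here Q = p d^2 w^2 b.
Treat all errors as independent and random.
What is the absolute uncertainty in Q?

2.94e+09

Relative error in a monomial: (δQ/Q)² = Σ (nᵢ · δxᵢ/xᵢ)².
  (1·δp/p)² = (1×0.108)² = 0.0117;  (2·δd/d)² = (2×0.0782)² = 0.0245;  (2·δw/w)² = (2×0.0419)² = 0.00703;  (1·δb/b)² = (1×0.0244)² = 0.000595
δQ/Q = √(0.0438) = 0.209
Q = 1.41e+10, so δQ = 0.209 × 1.41e+10 = 2.94e+09.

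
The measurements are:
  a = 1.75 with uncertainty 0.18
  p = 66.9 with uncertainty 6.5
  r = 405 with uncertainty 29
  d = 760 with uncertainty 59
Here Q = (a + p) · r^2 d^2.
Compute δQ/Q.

0.231

Let u = a + p = 68.7. δu = √(δa² + δp²) = √(0.0324 + 42.2) = 6.50, so δu/u = 0.0947.
Q is then a monomial in u, r, d:
δQ/Q = √((δu/u)² + (2·δr/r)² + (2·δd/d)²) = √(0.00897 + 0.0205 + 0.0241) = 0.231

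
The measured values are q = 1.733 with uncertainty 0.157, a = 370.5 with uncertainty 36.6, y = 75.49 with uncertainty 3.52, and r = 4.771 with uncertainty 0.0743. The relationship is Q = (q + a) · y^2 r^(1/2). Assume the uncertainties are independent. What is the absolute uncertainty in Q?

6.29e+05

Let u = q + a = 372.2. δu = √(δq² + δa²) = √(0.0246 + 1340) = 36.6, so δu/u = 0.0983.
Q is then a monomial in u, y, r:
δQ/Q = √((δu/u)² + (2·δy/y)² + (½·δr/r)²) = √(0.00967 + 0.00870 + 6.06e-05) = 0.136
Q = 4.633e+06, so δQ = 0.136 × 4.633e+06 = 6.29e+05.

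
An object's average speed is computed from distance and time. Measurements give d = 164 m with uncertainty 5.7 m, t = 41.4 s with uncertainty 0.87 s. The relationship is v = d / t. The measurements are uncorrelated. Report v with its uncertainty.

3.96 ± 0.161 m/s

For a monomial v ∝ d, t^-1, fractional errors add in quadrature:
  (1·δd/d)² = (1×0.0348)² = 0.00121;  (-1·δt/t)² = (-1×0.0210)² = 0.000442
δv/v = √(0.00165) = 0.0406
v = 3.96 m/s, so δv = 0.0406 × 3.96 = 0.161 m/s.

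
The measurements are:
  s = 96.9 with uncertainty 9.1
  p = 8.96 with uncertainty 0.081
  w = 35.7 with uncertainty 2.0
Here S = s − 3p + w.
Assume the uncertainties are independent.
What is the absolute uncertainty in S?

Each term contributes (cᵢ δxᵢ)² to (δS)²:
  (δs)² = 82.8;  (3·δp)² = 0.0590;  (δw)² = 4.00
δS = √(86.9) = 9.32

9.32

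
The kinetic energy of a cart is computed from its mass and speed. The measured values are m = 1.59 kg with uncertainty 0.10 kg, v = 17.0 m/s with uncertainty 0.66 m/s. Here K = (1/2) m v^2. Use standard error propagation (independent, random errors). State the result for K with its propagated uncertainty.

230 ± 23.0 J

Since K is a product/quotient, work with relative uncertainties:
  (1·δm/m)² = (1×0.0629)² = 0.00396;  (2·δv/v)² = (2×0.0388)² = 0.00603
δK/K = √(0.00998) = 0.0999
K = 230 J, so δK = 0.0999 × 230 = 23.0 J.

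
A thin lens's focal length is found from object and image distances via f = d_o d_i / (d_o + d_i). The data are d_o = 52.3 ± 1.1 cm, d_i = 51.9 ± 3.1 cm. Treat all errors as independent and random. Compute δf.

0.827 cm

∂f/∂d_o = (d_i/(d_o+d_i))² = 0.248;  ∂f/∂d_i = (d_o/(d_o+d_i))² = 0.252
δf = √((∂f/∂d_o · δd_o)² + (∂f/∂d_i · δd_i)²) = √(0.0745 + 0.610) = 0.827 cm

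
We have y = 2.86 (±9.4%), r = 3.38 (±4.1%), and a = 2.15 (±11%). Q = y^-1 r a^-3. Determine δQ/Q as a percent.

Q is a product of powers, so relative uncertainties combine in quadrature:
  (-1·δy/y)² = (-1×0.0940)² = 0.00884;  (1·δr/r)² = (1×0.0410)² = 0.00168;  (-3·δa/a)² = (-3×0.110)² = 0.109
δQ/Q = √(0.119) = 0.346

34.6%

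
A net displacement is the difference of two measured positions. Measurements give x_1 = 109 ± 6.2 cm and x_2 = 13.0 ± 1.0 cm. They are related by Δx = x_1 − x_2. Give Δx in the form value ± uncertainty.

Δx is a linear combination, so absolute uncertainties add in quadrature:
  (δx_1)² = 38.4;  (δx_2)² = 1.00
δΔx = √(39.4) = 6.28 cm
Δx = 96.0 cm.

96.0 ± 6.28 cm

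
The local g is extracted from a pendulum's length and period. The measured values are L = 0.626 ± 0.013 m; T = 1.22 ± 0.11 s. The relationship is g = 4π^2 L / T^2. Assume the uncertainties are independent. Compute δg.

For a monomial g ∝ L, T^-2, fractional errors add in quadrature:
  (1·δL/L)² = (1×0.0208)² = 0.000431;  (-2·δT/T)² = (-2×0.0902)² = 0.0325
δg/g = √(0.0329) = 0.182
g = 16.6 m/s^2, so δg = 0.182 × 16.6 = 3.01 m/s^2.

3.01 m/s^2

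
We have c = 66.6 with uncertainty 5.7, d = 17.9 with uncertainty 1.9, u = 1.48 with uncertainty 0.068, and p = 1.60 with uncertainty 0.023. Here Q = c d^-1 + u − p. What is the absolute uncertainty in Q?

0.512

Let w = c·d^-1 = 3.72. δw/w = √((1·δc/c)² + (-1·δd/d)²) = √(0.00732 + 0.0113) = 0.136, so δw = 0.507.
Q = w + u − p: δQ = √(δw² + δu² + δp²) = √(0.257 + 0.00462 + 0.000529) = 0.512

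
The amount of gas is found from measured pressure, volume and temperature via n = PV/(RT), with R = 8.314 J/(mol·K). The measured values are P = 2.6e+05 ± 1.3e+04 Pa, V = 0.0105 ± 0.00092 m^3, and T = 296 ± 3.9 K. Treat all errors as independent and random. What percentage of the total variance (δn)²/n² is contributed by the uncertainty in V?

74.2%

(δn/n)² = (1·δP/P)² + (1·δV/V)² + (-1·δT/T)²
  P term: (1×0.0500)² = 0.00250
  V term: (1×0.0876)² = 0.00768
  T term: (-1×0.0132)² = 0.000174
Total = 0.0104. Share from V = 0.00768/0.0104 = 0.742.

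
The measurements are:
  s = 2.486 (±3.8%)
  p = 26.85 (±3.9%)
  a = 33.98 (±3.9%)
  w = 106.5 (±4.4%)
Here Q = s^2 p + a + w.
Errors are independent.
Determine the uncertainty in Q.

15.0

Let h = s^2·p = 165.9. δh/h = √((2·δs/s)² + (1·δp/p)²) = √(0.00578 + 0.00152) = 0.0854, so δh = 14.2.
Q = h + a + w: δQ = √(δh² + δa² + δw²) = √(201 + 1.76 + 22.0) = 15.0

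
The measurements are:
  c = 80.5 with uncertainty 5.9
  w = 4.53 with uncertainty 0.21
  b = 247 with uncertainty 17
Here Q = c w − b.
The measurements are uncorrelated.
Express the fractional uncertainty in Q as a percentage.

30.5%

Let p = c·w = 365. δp/p = √((1·δc/c)² + (1·δw/w)²) = √(0.00537 + 0.00215) = 0.0867, so δp = 31.6.
Q = p − b: δQ = √(δp² + δb²) = √(1000 + 289) = 35.9
Q = 118, so δQ/Q = 35.9/118 = 0.305.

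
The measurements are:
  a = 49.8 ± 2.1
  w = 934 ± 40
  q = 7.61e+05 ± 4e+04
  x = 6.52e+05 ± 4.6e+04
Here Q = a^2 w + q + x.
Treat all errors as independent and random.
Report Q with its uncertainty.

Let p = a^2·w = 2.32e+06. δp/p = √((2·δa/a)² + (1·δw/w)²) = √(0.00711 + 0.00183) = 0.0946, so δp = 2.19e+05.
Q = p + q + x: δQ = √(δp² + δq² + δx²) = √(4.8e+10 + 1.6e+09 + 2.12e+09) = 2.27e+05
Q = 3.73e+06.

(3.73 ± 0.227) × 10^6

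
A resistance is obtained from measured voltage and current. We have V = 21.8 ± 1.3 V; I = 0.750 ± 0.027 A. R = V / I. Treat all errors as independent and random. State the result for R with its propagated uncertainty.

29.1 ± 2.02 Ω

Since R is a product/quotient, work with relative uncertainties:
  (1·δV/V)² = (1×0.0596)² = 0.00356;  (-1·δI/I)² = (-1×0.0360)² = 0.00130
δR/R = √(0.00485) = 0.0697
R = 29.1 Ω, so δR = 0.0697 × 29.1 = 2.02 Ω.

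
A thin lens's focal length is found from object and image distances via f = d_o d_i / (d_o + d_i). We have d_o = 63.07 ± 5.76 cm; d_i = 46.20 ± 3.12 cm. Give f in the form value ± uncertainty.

∂f/∂d_o = (d_i/(d_o+d_i))² = 0.179;  ∂f/∂d_i = (d_o/(d_o+d_i))² = 0.333
δf = √((∂f/∂d_o · δd_o)² + (∂f/∂d_i · δd_i)²) = √(1.06 + 1.08) = 1.46 cm
f = 26.67 cm.

26.67 ± 1.46 cm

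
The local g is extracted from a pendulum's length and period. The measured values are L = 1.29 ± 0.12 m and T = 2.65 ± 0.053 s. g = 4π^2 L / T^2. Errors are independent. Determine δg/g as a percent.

10.1%

Products/powers → add relative errors in quadrature, weighted by exponent:
  (1·δL/L)² = (1×0.0930)² = 0.00865;  (-2·δT/T)² = (-2×0.0200)² = 0.00160
δg/g = √(0.0103) = 0.101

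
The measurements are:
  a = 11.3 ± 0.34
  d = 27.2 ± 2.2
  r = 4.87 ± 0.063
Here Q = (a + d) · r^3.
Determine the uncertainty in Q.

310

Let u = a + d = 38.5. δu = √(δa² + δd²) = √(0.116 + 4.84) = 2.23, so δu/u = 0.0578.
Q is then a monomial in u, r:
δQ/Q = √((δu/u)² + (3·δr/r)²) = √(0.00334 + 0.00151) = 0.0696
Q = 4450, so δQ = 0.0696 × 4450 = 310.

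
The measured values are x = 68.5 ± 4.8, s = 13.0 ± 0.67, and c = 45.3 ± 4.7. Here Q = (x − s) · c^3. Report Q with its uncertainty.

Let u = x − s = 55.5. δu = √(δx² + δs²) = √(23.0 + 0.449) = 4.85, so δu/u = 0.0873.
Q is then a monomial in u, c:
δQ/Q = √((δu/u)² + (3·δc/c)²) = √(0.00763 + 0.0969) = 0.323
Q = 5.16e+06, so δQ = 0.323 × 5.16e+06 = 1.67e+06.

(5.16 ± 1.67) × 10^6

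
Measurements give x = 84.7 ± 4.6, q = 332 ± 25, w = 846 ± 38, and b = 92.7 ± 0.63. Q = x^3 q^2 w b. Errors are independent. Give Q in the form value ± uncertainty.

Each factor contributes (exponent × relative error)² to (δQ/Q)²:
  (3·δx/x)² = (3×0.0543)² = 0.0265;  (2·δq/q)² = (2×0.0753)² = 0.0227;  (1·δw/w)² = (1×0.0449)² = 0.00202;  (1·δb/b)² = (1×0.00680)² = 4.62e-05
δQ/Q = √(0.0513) = 0.226
Q = 5.25e+15, so δQ = 0.226 × 5.25e+15 = 1.19e+15.

(5.25 ± 1.19) × 10^15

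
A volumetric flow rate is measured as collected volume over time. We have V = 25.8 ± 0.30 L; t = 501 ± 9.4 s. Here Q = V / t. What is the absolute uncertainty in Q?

Relative error in a monomial: (δQ/Q)² = Σ (nᵢ · δxᵢ/xᵢ)².
  (1·δV/V)² = (1×0.0116)² = 0.000135;  (-1·δt/t)² = (-1×0.0188)² = 0.000352
δQ/Q = √(0.000487) = 0.0221
Q = 0.0515 L/s, so δQ = 0.0221 × 0.0515 = 0.00114 L/s.

0.00114 L/s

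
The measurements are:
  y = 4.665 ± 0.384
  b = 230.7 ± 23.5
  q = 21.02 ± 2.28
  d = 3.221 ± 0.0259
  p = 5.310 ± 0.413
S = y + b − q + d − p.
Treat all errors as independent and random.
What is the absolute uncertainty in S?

23.6

Sums and differences: (δS)² = Σ (cᵢ δxᵢ)².
  (δy)² = 0.147;  (δb)² = 552;  (δq)² = 5.20;  (δd)² = 0.000671;  (δp)² = 0.171
δS = √(558) = 23.6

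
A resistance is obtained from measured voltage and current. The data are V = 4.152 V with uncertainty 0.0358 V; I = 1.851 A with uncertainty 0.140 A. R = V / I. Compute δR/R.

For a monomial R ∝ V, I^-1, fractional errors add in quadrature:
  (1·δV/V)² = (1×0.00862)² = 7.43e-05;  (-1·δI/I)² = (-1×0.0756)² = 0.00572
δR/R = √(0.00579) = 0.0761

0.0761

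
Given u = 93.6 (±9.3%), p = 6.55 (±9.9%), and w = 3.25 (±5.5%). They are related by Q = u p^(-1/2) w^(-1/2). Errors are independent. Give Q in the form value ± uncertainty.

20.3 ± 2.21

Relative error in a monomial: (δQ/Q)² = Σ (nᵢ · δxᵢ/xᵢ)².
  (1·δu/u)² = (1×0.0930)² = 0.00865;  (−½·δp/p)² = (-0.5×0.0990)² = 0.00245;  (−½·δw/w)² = (-0.5×0.0550)² = 0.000756
δQ/Q = √(0.0119) = 0.109
Q = 20.3, so δQ = 0.109 × 20.3 = 2.21.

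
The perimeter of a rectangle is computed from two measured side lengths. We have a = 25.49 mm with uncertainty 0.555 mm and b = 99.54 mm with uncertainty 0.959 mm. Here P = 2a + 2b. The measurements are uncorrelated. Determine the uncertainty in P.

2.22 mm

Sums and differences: (δP)² = Σ (cᵢ δxᵢ)².
  (2·δa)² = 1.23;  (2·δb)² = 3.68
δP = √(4.91) = 2.22 mm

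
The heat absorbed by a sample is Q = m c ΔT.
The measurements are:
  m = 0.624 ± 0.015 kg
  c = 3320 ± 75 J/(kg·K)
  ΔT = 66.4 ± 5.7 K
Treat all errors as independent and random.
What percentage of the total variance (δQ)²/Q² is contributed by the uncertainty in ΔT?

(δQ/Q)² = (1·δm/m)² + (1·δc/c)² + (1·δΔT/ΔT)²
  m term: (1×0.0240)² = 0.000578
  c term: (1×0.0226)² = 0.000510
  ΔT term: (1×0.0858)² = 0.00737
Total = 0.00846. Share from ΔT = 0.00737/0.00846 = 0.871.

87.1%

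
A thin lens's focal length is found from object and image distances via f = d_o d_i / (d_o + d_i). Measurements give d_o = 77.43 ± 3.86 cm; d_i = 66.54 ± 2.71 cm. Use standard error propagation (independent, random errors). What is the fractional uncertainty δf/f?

0.0318

∂f/∂d_o = (d_i/(d_o+d_i))² = 0.214;  ∂f/∂d_i = (d_o/(d_o+d_i))² = 0.289
δf = √((∂f/∂d_o · δd_o)² + (∂f/∂d_i · δd_i)²) = √(0.680 + 0.614) = 1.14 cm
f = 35.79 cm, so δf/f = 1.14/35.79 = 0.0318.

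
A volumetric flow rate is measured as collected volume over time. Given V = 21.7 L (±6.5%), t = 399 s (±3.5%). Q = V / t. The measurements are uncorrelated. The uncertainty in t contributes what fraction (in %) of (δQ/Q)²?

22.5%

(δQ/Q)² = (1·δV/V)² + (-1·δt/t)²
  V term: (1×0.0650)² = 0.00423
  t term: (-1×0.0350)² = 0.00123
Total = 0.00545. Share from t = 0.00123/0.00545 = 0.225.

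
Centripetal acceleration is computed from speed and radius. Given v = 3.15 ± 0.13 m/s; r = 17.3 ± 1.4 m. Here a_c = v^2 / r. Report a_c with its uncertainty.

0.574 ± 0.0663 m/s^2

Products/powers → add relative errors in quadrature, weighted by exponent:
  (2·δv/v)² = (2×0.0413)² = 0.00681;  (-1·δr/r)² = (-1×0.0809)² = 0.00655
δa_c/a_c = √(0.0134) = 0.116
a_c = 0.574 m/s^2, so δa_c = 0.116 × 0.574 = 0.0663 m/s^2.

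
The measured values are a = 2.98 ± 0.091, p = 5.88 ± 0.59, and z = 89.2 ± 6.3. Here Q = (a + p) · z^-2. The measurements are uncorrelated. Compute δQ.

0.000174

Let u = a + p = 8.86. δu = √(δa² + δp²) = √(0.00828 + 0.348) = 0.597, so δu/u = 0.0674.
Q is then a monomial in u, z:
δQ/Q = √((δu/u)² + (-2·δz/z)²) = √(0.00454 + 0.0200) = 0.157
Q = 0.00111, so δQ = 0.157 × 0.00111 = 0.000174.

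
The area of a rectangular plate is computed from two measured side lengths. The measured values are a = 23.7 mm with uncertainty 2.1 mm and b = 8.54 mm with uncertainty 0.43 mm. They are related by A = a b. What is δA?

20.6 mm^2

Since A is a product/quotient, work with relative uncertainties:
  (1·δa/a)² = (1×0.0886)² = 0.00785;  (1·δb/b)² = (1×0.0504)² = 0.00254
δA/A = √(0.0104) = 0.102
A = 202 mm^2, so δA = 0.102 × 202 = 20.6 mm^2.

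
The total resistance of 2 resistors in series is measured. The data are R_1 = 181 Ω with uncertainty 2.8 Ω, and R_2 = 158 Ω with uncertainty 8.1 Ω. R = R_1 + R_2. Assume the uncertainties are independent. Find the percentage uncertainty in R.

Each term contributes (cᵢ δxᵢ)² to (δR)²:
  (δR_1)² = 7.84;  (δR_2)² = 65.6
δR = √(73.5) = 8.57 Ω
R = 339 Ω, so δR/R = 8.57/339 = 0.0253.

2.53%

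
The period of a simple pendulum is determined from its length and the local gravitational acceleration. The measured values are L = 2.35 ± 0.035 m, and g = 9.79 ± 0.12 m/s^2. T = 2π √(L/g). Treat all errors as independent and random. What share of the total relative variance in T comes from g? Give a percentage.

40.4%

(δT/T)² = (½·δL/L)² + (−½·δg/g)²
  L term: (0.5×0.0149)² = 5.55e-05
  g term: (-0.5×0.0123)² = 3.76e-05
Total = 9.3e-05. Share from g = 3.76e-05/9.3e-05 = 0.404.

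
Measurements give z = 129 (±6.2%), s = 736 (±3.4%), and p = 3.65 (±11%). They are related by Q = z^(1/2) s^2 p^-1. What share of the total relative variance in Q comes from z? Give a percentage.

5.43%

(δQ/Q)² = (½·δz/z)² + (2·δs/s)² + (-1·δp/p)²
  z term: (0.5×0.0620)² = 0.000961
  s term: (2×0.0340)² = 0.00462
  p term: (-1×0.110)² = 0.0121
Total = 0.0177. Share from z = 0.000961/0.0177 = 0.0543.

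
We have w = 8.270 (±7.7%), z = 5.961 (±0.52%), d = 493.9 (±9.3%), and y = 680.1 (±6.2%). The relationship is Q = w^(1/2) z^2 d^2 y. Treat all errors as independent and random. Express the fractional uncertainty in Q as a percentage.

20.0%

Each factor contributes (exponent × relative error)² to (δQ/Q)²:
  (½·δw/w)² = (0.5×0.0770)² = 0.00148;  (2·δz/z)² = (2×0.00520)² = 0.000108;  (2·δd/d)² = (2×0.0930)² = 0.0346;  (1·δy/y)² = (1×0.0620)² = 0.00384
δQ/Q = √(0.0400) = 0.200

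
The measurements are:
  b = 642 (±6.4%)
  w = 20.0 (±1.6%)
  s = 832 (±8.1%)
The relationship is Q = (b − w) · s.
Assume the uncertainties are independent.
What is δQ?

54100

Let u = b − w = 622. δu = √(δb² + δw²) = √(1690 + 0.102) = 41.1, so δu/u = 0.0661.
Q is then a monomial in u, s:
δQ/Q = √((δu/u)² + (1·δs/s)²) = √(0.00436 + 0.00656) = 0.105
Q = 5.18e+05, so δQ = 0.105 × 5.18e+05 = 54100.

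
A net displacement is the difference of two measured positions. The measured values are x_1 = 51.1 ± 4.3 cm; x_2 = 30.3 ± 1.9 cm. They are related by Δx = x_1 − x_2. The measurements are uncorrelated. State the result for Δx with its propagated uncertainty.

Sums and differences: (δΔx)² = Σ (cᵢ δxᵢ)².
  (δx_1)² = 18.5;  (δx_2)² = 3.61
δΔx = √(22.1) = 4.70 cm
Δx = 20.8 cm.

20.8 ± 4.70 cm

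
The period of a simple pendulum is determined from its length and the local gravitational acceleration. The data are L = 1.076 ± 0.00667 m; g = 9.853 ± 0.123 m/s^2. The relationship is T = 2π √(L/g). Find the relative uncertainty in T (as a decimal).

Since T is a product/quotient, work with relative uncertainties:
  (½·δL/L)² = (0.5×0.00620)² = 9.61e-06;  (−½·δg/g)² = (-0.5×0.0125)² = 3.9e-05
δT/T = √(4.86e-05) = 0.00697

0.00697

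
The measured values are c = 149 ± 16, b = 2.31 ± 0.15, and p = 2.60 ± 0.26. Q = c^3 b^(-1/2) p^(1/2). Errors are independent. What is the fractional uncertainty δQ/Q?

0.328

Since Q is a product/quotient, work with relative uncertainties:
  (3·δc/c)² = (3×0.107)² = 0.104;  (−½·δb/b)² = (-0.5×0.0649)² = 0.00105;  (½·δp/p)² = (0.5×0.100)² = 0.00250
δQ/Q = √(0.107) = 0.328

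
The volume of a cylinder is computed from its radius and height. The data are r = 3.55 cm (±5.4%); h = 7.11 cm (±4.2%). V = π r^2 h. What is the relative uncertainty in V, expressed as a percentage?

11.6%

For a monomial V ∝ r^2, h, fractional errors add in quadrature:
  (2·δr/r)² = (2×0.0540)² = 0.0117;  (1·δh/h)² = (1×0.0420)² = 0.00176
δV/V = √(0.0134) = 0.116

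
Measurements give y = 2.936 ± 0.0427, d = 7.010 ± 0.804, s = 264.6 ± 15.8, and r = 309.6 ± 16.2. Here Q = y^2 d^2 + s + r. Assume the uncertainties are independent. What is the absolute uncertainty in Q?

101

Let p = y^2·d^2 = 423.6. δp/p = √((2·δy/y)² + (2·δd/d)²) = √(0.000846 + 0.0526) = 0.231, so δp = 97.9.
Q = p + s + r: δQ = √(δp² + δs² + δr²) = √(9590 + 250 + 262) = 101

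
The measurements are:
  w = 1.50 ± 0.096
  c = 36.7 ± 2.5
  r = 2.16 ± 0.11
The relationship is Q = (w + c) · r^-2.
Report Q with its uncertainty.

8.19 ± 0.991

Let u = w + c = 38.2. δu = √(δw² + δc²) = √(0.00922 + 6.25) = 2.50, so δu/u = 0.0655.
Q is then a monomial in u, r:
δQ/Q = √((δu/u)² + (-2·δr/r)²) = √(0.00429 + 0.0104) = 0.121
Q = 8.19, so δQ = 0.121 × 8.19 = 0.991.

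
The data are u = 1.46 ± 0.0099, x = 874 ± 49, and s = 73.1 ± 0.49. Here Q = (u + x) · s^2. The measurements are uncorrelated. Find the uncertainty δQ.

2.69e+05

Let w = u + x = 875. δw = √(δu² + δx²) = √(9.8e-05 + 2400) = 49.0, so δw/w = 0.0560.
Q is then a monomial in w, s:
δQ/Q = √((δw/w)² + (2·δs/s)²) = √(0.00313 + 0.000180) = 0.0576
Q = 4.68e+06, so δQ = 0.0576 × 4.68e+06 = 2.69e+05.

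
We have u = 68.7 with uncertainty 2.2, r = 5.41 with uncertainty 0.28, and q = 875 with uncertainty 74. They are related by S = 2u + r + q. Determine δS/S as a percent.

7.28%

Each term contributes (cᵢ δxᵢ)² to (δS)²:
  (2·δu)² = 19.4;  (δr)² = 0.0784;  (δq)² = 5480
δS = √(5500) = 74.1
S = 1020, so δS/S = 74.1/1020 = 0.0728.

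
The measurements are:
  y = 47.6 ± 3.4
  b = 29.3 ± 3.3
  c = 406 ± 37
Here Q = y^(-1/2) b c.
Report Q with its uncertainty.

For a monomial Q ∝ y^(-1/2), b, c, fractional errors add in quadrature:
  (−½·δy/y)² = (-0.5×0.0714)² = 0.00128;  (1·δb/b)² = (1×0.113)² = 0.0127;  (1·δc/c)² = (1×0.0911)² = 0.00831
δQ/Q = √(0.0223) = 0.149
Q = 1720, so δQ = 0.149 × 1720 = 257.

1720 ± 257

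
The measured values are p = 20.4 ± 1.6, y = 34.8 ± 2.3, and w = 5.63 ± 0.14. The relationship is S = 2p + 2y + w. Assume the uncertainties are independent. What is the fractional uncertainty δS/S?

0.0483

Sums and differences: (δS)² = Σ (cᵢ δxᵢ)².
  (2·δp)² = 10.2;  (2·δy)² = 21.2;  (δw)² = 0.0196
δS = √(31.4) = 5.61
S = 116, so δS/S = 5.61/116 = 0.0483.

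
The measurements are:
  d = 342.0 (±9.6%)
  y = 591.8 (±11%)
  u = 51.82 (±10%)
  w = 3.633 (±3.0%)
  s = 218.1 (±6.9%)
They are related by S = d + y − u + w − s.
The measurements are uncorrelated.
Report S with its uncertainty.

For a sum/difference, combine absolute errors in quadrature:
  (δd)² = 1080;  (δy)² = 4240;  (δu)² = 26.9;  (δw)² = 0.0119;  (δs)² = 226
δS = √(5570) = 74.6
S = 667.5.

667.5 ± 74.6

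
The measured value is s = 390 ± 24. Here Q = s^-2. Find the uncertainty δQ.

Products/powers → add relative errors in quadrature, weighted by exponent:
  (-2·δs/s)² = (-2×0.0615)² = 0.0151
δQ/Q = √(0.0151) = 0.123
Q = 6.57e-06, so δQ = 0.123 × 6.57e-06 = 8.09e-07.

8.09e-07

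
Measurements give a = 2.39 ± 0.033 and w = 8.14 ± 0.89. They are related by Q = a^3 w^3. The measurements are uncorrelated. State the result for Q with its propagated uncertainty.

Relative error in a monomial: (δQ/Q)² = Σ (nᵢ · δxᵢ/xᵢ)².
  (3·δa/a)² = (3×0.0138)² = 0.00172;  (3·δw/w)² = (3×0.109)² = 0.108
δQ/Q = √(0.109) = 0.331
Q = 7360, so δQ = 0.331 × 7360 = 2430.

7360 ± 2430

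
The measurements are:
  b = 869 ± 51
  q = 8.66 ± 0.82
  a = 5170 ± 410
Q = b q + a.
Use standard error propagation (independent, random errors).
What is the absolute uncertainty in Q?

933

Let p = b·q = 7530. δp/p = √((1·δb/b)² + (1·δq/q)²) = √(0.00344 + 0.00897) = 0.111, so δp = 838.
Q = p + a: δQ = √(δp² + δa²) = √(7.03e+05 + 1.68e+05) = 933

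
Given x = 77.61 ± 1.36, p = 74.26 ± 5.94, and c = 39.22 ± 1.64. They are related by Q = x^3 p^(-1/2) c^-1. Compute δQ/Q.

0.0782

Since Q is a product/quotient, work with relative uncertainties:
  (3·δx/x)² = (3×0.0175)² = 0.00276;  (−½·δp/p)² = (-0.5×0.0800)² = 0.00160;  (-1·δc/c)² = (-1×0.0418)² = 0.00175
δQ/Q = √(0.00611) = 0.0782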